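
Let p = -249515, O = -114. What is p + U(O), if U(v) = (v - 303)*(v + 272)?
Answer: -315401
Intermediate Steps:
U(v) = (-303 + v)*(272 + v)
p + U(O) = -249515 + (-82416 + (-114)² - 31*(-114)) = -249515 + (-82416 + 12996 + 3534) = -249515 - 65886 = -315401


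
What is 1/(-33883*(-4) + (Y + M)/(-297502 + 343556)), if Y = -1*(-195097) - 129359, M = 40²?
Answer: 23027/3120929033 ≈ 7.3783e-6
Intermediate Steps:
M = 1600
Y = 65738 (Y = 195097 - 129359 = 65738)
1/(-33883*(-4) + (Y + M)/(-297502 + 343556)) = 1/(-33883*(-4) + (65738 + 1600)/(-297502 + 343556)) = 1/(135532 + 67338/46054) = 1/(135532 + 67338*(1/46054)) = 1/(135532 + 33669/23027) = 1/(3120929033/23027) = 23027/3120929033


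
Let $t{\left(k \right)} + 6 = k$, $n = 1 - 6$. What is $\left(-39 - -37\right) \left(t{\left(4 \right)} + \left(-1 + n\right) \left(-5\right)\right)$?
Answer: $-56$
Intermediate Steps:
$n = -5$ ($n = 1 - 6 = -5$)
$t{\left(k \right)} = -6 + k$
$\left(-39 - -37\right) \left(t{\left(4 \right)} + \left(-1 + n\right) \left(-5\right)\right) = \left(-39 - -37\right) \left(\left(-6 + 4\right) + \left(-1 - 5\right) \left(-5\right)\right) = \left(-39 + 37\right) \left(-2 - -30\right) = - 2 \left(-2 + 30\right) = \left(-2\right) 28 = -56$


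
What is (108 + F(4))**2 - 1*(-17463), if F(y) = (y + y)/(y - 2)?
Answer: 30007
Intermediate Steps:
F(y) = 2*y/(-2 + y) (F(y) = (2*y)/(-2 + y) = 2*y/(-2 + y))
(108 + F(4))**2 - 1*(-17463) = (108 + 2*4/(-2 + 4))**2 - 1*(-17463) = (108 + 2*4/2)**2 + 17463 = (108 + 2*4*(1/2))**2 + 17463 = (108 + 4)**2 + 17463 = 112**2 + 17463 = 12544 + 17463 = 30007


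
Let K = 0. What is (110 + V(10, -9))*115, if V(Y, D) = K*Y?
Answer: 12650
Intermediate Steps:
V(Y, D) = 0 (V(Y, D) = 0*Y = 0)
(110 + V(10, -9))*115 = (110 + 0)*115 = 110*115 = 12650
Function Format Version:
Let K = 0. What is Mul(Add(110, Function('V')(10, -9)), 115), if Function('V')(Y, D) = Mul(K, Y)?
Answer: 12650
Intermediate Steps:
Function('V')(Y, D) = 0 (Function('V')(Y, D) = Mul(0, Y) = 0)
Mul(Add(110, Function('V')(10, -9)), 115) = Mul(Add(110, 0), 115) = Mul(110, 115) = 12650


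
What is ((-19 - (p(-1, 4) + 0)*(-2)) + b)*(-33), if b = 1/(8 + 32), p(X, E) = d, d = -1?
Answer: 27687/40 ≈ 692.17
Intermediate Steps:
p(X, E) = -1
b = 1/40 ≈ 0.025000
((-19 - (p(-1, 4) + 0)*(-2)) + b)*(-33) = ((-19 - (-1 + 0)*(-2)) + 1/40)*(-33) = ((-19 - (-1)*(-2)) + 1/40)*(-33) = ((-19 - 1*2) + 1/40)*(-33) = ((-19 - 2) + 1/40)*(-33) = (-21 + 1/40)*(-33) = -839/40*(-33) = 27687/40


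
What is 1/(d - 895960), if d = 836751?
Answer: -1/59209 ≈ -1.6889e-5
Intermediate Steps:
1/(d - 895960) = 1/(836751 - 895960) = 1/(-59209) = -1/59209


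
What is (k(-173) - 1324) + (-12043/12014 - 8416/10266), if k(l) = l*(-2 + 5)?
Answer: -113766241297/61667862 ≈ -1844.8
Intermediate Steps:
k(l) = 3*l (k(l) = l*3 = 3*l)
(k(-173) - 1324) + (-12043/12014 - 8416/10266) = (3*(-173) - 1324) + (-12043/12014 - 8416/10266) = (-519 - 1324) + (-12043*1/12014 - 8416*1/10266) = -1843 + (-12043/12014 - 4208/5133) = -1843 - 112371631/61667862 = -113766241297/61667862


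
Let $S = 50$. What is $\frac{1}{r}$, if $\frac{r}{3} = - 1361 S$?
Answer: $- \frac{1}{204150} \approx -4.8984 \cdot 10^{-6}$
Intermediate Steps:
$r = -204150$ ($r = 3 \left(\left(-1361\right) 50\right) = 3 \left(-68050\right) = -204150$)
$\frac{1}{r} = \frac{1}{-204150} = - \frac{1}{204150}$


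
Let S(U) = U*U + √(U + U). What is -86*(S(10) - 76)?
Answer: -2064 - 172*√5 ≈ -2448.6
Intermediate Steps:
S(U) = U² + √2*√U (S(U) = U² + √(2*U) = U² + √2*√U)
-86*(S(10) - 76) = -86*((10² + √2*√10) - 76) = -86*((100 + 2*√5) - 76) = -86*(24 + 2*√5) = -2064 - 172*√5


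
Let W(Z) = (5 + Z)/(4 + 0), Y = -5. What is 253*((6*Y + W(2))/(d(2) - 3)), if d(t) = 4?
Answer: -28589/4 ≈ -7147.3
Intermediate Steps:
W(Z) = 5/4 + Z/4 (W(Z) = (5 + Z)/4 = (5 + Z)*(¼) = 5/4 + Z/4)
253*((6*Y + W(2))/(d(2) - 3)) = 253*((6*(-5) + (5/4 + (¼)*2))/(4 - 3)) = 253*((-30 + (5/4 + ½))/1) = 253*((-30 + 7/4)*1) = 253*(-113/4*1) = 253*(-113/4) = -28589/4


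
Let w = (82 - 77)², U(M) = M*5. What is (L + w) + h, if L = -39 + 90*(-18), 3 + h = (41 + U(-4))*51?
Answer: -566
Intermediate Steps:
U(M) = 5*M
h = 1068 (h = -3 + (41 + 5*(-4))*51 = -3 + (41 - 20)*51 = -3 + 21*51 = -3 + 1071 = 1068)
w = 25 (w = 5² = 25)
L = -1659 (L = -39 - 1620 = -1659)
(L + w) + h = (-1659 + 25) + 1068 = -1634 + 1068 = -566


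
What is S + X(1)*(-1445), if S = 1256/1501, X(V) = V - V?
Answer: 1256/1501 ≈ 0.83678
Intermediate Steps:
X(V) = 0
S = 1256/1501 (S = 1256*(1/1501) = 1256/1501 ≈ 0.83678)
S + X(1)*(-1445) = 1256/1501 + 0*(-1445) = 1256/1501 + 0 = 1256/1501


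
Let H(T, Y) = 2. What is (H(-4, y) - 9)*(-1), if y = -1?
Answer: 7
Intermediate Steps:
(H(-4, y) - 9)*(-1) = (2 - 9)*(-1) = -7*(-1) = 7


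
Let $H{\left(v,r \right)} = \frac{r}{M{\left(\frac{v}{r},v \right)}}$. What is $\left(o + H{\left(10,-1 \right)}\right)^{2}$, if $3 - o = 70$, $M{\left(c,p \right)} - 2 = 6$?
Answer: $\frac{288369}{64} \approx 4505.8$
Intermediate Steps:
$M{\left(c,p \right)} = 8$ ($M{\left(c,p \right)} = 2 + 6 = 8$)
$o = -67$ ($o = 3 - 70 = -67$)
$H{\left(v,r \right)} = \frac{r}{8}$
$\left(o + H{\left(10,-1 \right)}\right)^{2} = \left(-67 + \frac{1}{8} \left(-1\right)\right)^{2} = \left(-67 - \frac{1}{8}\right)^{2} = \left(- \frac{537}{8}\right)^{2} = \frac{288369}{64}$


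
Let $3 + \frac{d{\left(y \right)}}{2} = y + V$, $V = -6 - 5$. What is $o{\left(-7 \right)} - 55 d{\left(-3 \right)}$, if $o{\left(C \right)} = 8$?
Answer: $1878$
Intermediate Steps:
$V = -11$
$d{\left(y \right)} = -28 + 2 y$ ($d{\left(y \right)} = -6 + 2 \left(y - 11\right) = -6 + 2 \left(-11 + y\right) = -6 + \left(-22 + 2 y\right) = -28 + 2 y$)
$o{\left(-7 \right)} - 55 d{\left(-3 \right)} = 8 - 55 \left(-28 + 2 \left(-3\right)\right) = 8 - 55 \left(-28 - 6\right) = 8 - -1870 = 8 + 1870 = 1878$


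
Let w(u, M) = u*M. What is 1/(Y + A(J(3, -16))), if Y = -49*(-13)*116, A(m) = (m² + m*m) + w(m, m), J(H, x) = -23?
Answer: 1/75479 ≈ 1.3249e-5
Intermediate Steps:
w(u, M) = M*u
A(m) = 3*m² (A(m) = (m² + m*m) + m*m = (m² + m²) + m² = 2*m² + m² = 3*m²)
Y = 73892 (Y = 637*116 = 73892)
1/(Y + A(J(3, -16))) = 1/(73892 + 3*(-23)²) = 1/(73892 + 3*529) = 1/(73892 + 1587) = 1/75479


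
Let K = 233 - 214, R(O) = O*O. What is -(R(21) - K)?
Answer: -422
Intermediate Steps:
R(O) = O²
K = 19
-(R(21) - K) = -(21² - 1*19) = -(441 - 19) = -1*422 = -422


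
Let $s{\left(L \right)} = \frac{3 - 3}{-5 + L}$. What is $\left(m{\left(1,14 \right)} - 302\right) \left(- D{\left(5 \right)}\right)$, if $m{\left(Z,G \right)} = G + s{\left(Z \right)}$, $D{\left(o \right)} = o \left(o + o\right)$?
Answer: $14400$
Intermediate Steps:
$D{\left(o \right)} = 2 o^{2}$ ($D{\left(o \right)} = o 2 o = 2 o^{2}$)
$s{\left(L \right)} = 0$ ($s{\left(L \right)} = \frac{0}{-5 + L} = 0$)
$m{\left(Z,G \right)} = G$ ($m{\left(Z,G \right)} = G + 0 = G$)
$\left(m{\left(1,14 \right)} - 302\right) \left(- D{\left(5 \right)}\right) = \left(14 - 302\right) \left(- 2 \cdot 5^{2}\right) = - 288 \left(- 2 \cdot 25\right) = - 288 \left(\left(-1\right) 50\right) = \left(-288\right) \left(-50\right) = 14400$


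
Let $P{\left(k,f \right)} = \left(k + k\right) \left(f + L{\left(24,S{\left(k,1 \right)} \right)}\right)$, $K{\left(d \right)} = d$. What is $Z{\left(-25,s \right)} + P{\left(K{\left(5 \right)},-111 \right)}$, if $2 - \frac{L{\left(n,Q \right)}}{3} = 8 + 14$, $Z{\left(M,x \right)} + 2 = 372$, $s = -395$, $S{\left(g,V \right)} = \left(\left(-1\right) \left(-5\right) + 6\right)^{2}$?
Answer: $-1340$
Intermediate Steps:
$S{\left(g,V \right)} = 121$ ($S{\left(g,V \right)} = \left(5 + 6\right)^{2} = 11^{2} = 121$)
$Z{\left(M,x \right)} = 370$ ($Z{\left(M,x \right)} = -2 + 372 = 370$)
$L{\left(n,Q \right)} = -60$ ($L{\left(n,Q \right)} = 6 - 3 \left(8 + 14\right) = 6 - 66 = -60$)
$P{\left(k,f \right)} = 2 k \left(-60 + f\right)$ ($P{\left(k,f \right)} = \left(k + k\right) \left(f - 60\right) = 2 k \left(-60 + f\right)$)
$Z{\left(-25,s \right)} + P{\left(K{\left(5 \right)},-111 \right)} = 370 + 2 \cdot 5 \left(-60 - 111\right) = 370 + 2 \cdot 5 \left(-171\right) = 370 - 1710 = -1340$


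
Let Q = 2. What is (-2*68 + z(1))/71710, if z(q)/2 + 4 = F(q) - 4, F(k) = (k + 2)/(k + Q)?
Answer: -15/7171 ≈ -0.0020918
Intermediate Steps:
F(k) = 1 (F(k) = (k + 2)/(k + 2) = (2 + k)/(2 + k) = 1)
z(q) = -14 (z(q) = -8 + 2*(1 - 4) = -8 + 2*(-3) = -8 - 6 = -14)
(-2*68 + z(1))/71710 = (-2*68 - 14)/71710 = (-136 - 14)*(1/71710) = -150*1/71710 = -15/7171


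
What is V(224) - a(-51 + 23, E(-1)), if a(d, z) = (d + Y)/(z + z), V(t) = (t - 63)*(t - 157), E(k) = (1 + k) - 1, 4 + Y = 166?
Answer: 10854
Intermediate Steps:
Y = 162 (Y = -4 + 166 = 162)
E(k) = k
V(t) = (-157 + t)*(-63 + t) (V(t) = (-63 + t)*(-157 + t) = (-157 + t)*(-63 + t))
a(d, z) = (162 + d)/(2*z) (a(d, z) = (d + 162)/(z + z) = (162 + d)/((2*z)) = (162 + d)*(1/(2*z)) = (162 + d)/(2*z))
V(224) - a(-51 + 23, E(-1)) = (9891 + 224² - 220*224) - (162 + (-51 + 23))/(2*(-1)) = (9891 + 50176 - 49280) - (-1)*(162 - 28)/2 = 10787 - (-1)*134/2 = 10787 - 1*(-67) = 10787 + 67 = 10854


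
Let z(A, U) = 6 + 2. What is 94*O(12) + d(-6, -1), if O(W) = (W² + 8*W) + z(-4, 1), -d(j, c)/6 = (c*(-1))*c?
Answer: 23318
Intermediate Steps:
z(A, U) = 8
d(j, c) = 6*c² (d(j, c) = -6*c*(-1)*c = -6*(-c)*c = -(-6)*c² = 6*c²)
O(W) = 8 + W² + 8*W (O(W) = (W² + 8*W) + 8 = 8 + W² + 8*W)
94*O(12) + d(-6, -1) = 94*(8 + 12² + 8*12) + 6*(-1)² = 94*(8 + 144 + 96) + 6*1 = 94*248 + 6 = 23312 + 6 = 23318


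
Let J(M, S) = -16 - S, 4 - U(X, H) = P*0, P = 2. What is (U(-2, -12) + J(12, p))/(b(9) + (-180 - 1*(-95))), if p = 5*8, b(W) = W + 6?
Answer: 26/35 ≈ 0.74286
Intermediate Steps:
b(W) = 6 + W
U(X, H) = 4 (U(X, H) = 4 - 2*0 = 4 - 1*0 = 4 + 0 = 4)
p = 40
(U(-2, -12) + J(12, p))/(b(9) + (-180 - 1*(-95))) = (4 + (-16 - 1*40))/((6 + 9) + (-180 - 1*(-95))) = (4 + (-16 - 40))/(15 + (-180 + 95)) = (4 - 56)/(15 - 85) = -52/(-70) = -52*(-1/70) = 26/35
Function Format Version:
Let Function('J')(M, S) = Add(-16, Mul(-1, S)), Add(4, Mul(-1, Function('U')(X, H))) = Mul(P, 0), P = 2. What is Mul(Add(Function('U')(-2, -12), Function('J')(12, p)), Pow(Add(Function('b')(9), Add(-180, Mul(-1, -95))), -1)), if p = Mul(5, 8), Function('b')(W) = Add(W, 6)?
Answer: Rational(26, 35) ≈ 0.74286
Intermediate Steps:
Function('b')(W) = Add(6, W)
Function('U')(X, H) = 4 (Function('U')(X, H) = Add(4, Mul(-1, Mul(2, 0))) = Add(4, Mul(-1, 0)) = Add(4, 0) = 4)
p = 40
Mul(Add(Function('U')(-2, -12), Function('J')(12, p)), Pow(Add(Function('b')(9), Add(-180, Mul(-1, -95))), -1)) = Mul(Add(4, Add(-16, Mul(-1, 40))), Pow(Add(Add(6, 9), Add(-180, Mul(-1, -95))), -1)) = Mul(Add(4, Add(-16, -40)), Pow(Add(15, Add(-180, 95)), -1)) = Mul(Add(4, -56), Pow(Add(15, -85), -1)) = Mul(-52, Pow(-70, -1)) = Mul(-52, Rational(-1, 70)) = Rational(26, 35)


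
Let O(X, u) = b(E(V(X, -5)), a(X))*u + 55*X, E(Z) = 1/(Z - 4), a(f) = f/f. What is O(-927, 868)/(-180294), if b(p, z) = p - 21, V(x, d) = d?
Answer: 623785/1622646 ≈ 0.38442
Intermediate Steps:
a(f) = 1
E(Z) = 1/(-4 + Z)
b(p, z) = -21 + p
O(X, u) = 55*X - 190*u/9 (O(X, u) = (-21 + 1/(-4 - 5))*u + 55*X = (-21 + 1/(-9))*u + 55*X = (-21 - ⅑)*u + 55*X = -190*u/9 + 55*X = 55*X - 190*u/9)
O(-927, 868)/(-180294) = (55*(-927) - 190/9*868)/(-180294) = (-50985 - 164920/9)*(-1/180294) = -623785/9*(-1/180294) = 623785/1622646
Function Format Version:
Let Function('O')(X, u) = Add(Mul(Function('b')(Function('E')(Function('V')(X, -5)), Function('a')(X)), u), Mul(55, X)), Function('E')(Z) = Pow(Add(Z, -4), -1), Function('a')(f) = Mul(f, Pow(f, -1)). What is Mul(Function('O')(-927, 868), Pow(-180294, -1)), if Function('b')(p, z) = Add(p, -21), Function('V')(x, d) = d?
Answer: Rational(623785, 1622646) ≈ 0.38442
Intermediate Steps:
Function('a')(f) = 1
Function('E')(Z) = Pow(Add(-4, Z), -1)
Function('b')(p, z) = Add(-21, p)
Function('O')(X, u) = Add(Mul(55, X), Mul(Rational(-190, 9), u)) (Function('O')(X, u) = Add(Mul(Add(-21, Pow(Add(-4, -5), -1)), u), Mul(55, X)) = Add(Mul(Add(-21, Pow(-9, -1)), u), Mul(55, X)) = Add(Mul(Add(-21, Rational(-1, 9)), u), Mul(55, X)) = Add(Mul(Rational(-190, 9), u), Mul(55, X)) = Add(Mul(55, X), Mul(Rational(-190, 9), u)))
Mul(Function('O')(-927, 868), Pow(-180294, -1)) = Mul(Add(Mul(55, -927), Mul(Rational(-190, 9), 868)), Pow(-180294, -1)) = Mul(Add(-50985, Rational(-164920, 9)), Rational(-1, 180294)) = Mul(Rational(-623785, 9), Rational(-1, 180294)) = Rational(623785, 1622646)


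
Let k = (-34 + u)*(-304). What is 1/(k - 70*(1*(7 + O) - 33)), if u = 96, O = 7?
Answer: -1/17518 ≈ -5.7084e-5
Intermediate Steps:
k = -18848 (k = (-34 + 96)*(-304) = 62*(-304) = -18848)
1/(k - 70*(1*(7 + O) - 33)) = 1/(-18848 - 70*(1*(7 + 7) - 33)) = 1/(-18848 - 70*(1*14 - 33)) = 1/(-18848 - 70*(14 - 33)) = 1/(-18848 - 70*(-19)) = 1/(-18848 + 1330) = 1/(-17518) = -1/17518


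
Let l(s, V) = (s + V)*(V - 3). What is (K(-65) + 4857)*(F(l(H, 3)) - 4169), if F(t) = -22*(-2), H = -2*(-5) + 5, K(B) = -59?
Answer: -19791750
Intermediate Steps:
H = 15 (H = 10 + 5 = 15)
l(s, V) = (-3 + V)*(V + s) (l(s, V) = (V + s)*(-3 + V) = (-3 + V)*(V + s))
F(t) = 44
(K(-65) + 4857)*(F(l(H, 3)) - 4169) = (-59 + 4857)*(44 - 4169) = 4798*(-4125) = -19791750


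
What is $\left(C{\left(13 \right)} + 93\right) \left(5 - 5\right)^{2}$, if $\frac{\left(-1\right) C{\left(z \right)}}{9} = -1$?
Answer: $0$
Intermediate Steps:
$C{\left(z \right)} = 9$ ($C{\left(z \right)} = \left(-9\right) \left(-1\right) = 9$)
$\left(C{\left(13 \right)} + 93\right) \left(5 - 5\right)^{2} = \left(9 + 93\right) \left(5 - 5\right)^{2} = 102 \cdot 0^{2} = 102 \cdot 0 = 0$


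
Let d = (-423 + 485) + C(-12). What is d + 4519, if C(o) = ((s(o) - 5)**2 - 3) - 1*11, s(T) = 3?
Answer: 4571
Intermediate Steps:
C(o) = -10 (C(o) = ((3 - 5)**2 - 3) - 1*11 = ((-2)**2 - 3) - 11 = (4 - 3) - 11 = 1 - 11 = -10)
d = 52 (d = (-423 + 485) - 10 = 62 - 10 = 52)
d + 4519 = 52 + 4519 = 4571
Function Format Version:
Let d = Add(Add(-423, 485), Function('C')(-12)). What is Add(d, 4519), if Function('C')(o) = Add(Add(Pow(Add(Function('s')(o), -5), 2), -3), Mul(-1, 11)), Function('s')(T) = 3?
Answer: 4571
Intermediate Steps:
Function('C')(o) = -10 (Function('C')(o) = Add(Add(Pow(Add(3, -5), 2), -3), Mul(-1, 11)) = Add(Add(Pow(-2, 2), -3), -11) = Add(Add(4, -3), -11) = Add(1, -11) = -10)
d = 52 (d = Add(Add(-423, 485), -10) = Add(62, -10) = 52)
Add(d, 4519) = Add(52, 4519) = 4571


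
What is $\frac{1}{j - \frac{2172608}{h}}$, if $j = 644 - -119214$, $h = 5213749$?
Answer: $\frac{5213749}{624907355034} \approx 8.3432 \cdot 10^{-6}$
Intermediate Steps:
$j = 119858$ ($j = 644 + 119214 = 119858$)
$\frac{1}{j - \frac{2172608}{h}} = \frac{1}{119858 - \frac{2172608}{5213749}} = \frac{1}{\frac{624907355034}{5213749}} = \frac{5213749}{624907355034}$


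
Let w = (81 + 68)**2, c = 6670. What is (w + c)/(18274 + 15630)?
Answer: 28871/33904 ≈ 0.85155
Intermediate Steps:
w = 22201 (w = 149**2 = 22201)
(w + c)/(18274 + 15630) = (22201 + 6670)/(18274 + 15630) = 28871/33904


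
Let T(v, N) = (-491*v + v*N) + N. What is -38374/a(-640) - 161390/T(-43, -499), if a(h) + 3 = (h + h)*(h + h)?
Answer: -266035324384/68929000187 ≈ -3.8596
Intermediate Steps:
T(v, N) = N - 491*v + N*v (T(v, N) = (-491*v + N*v) + N = N - 491*v + N*v)
a(h) = -3 + 4*h**2 (a(h) = -3 + (h + h)*(h + h) = -3 + (2*h)*(2*h) = -3 + 4*h**2)
-38374/a(-640) - 161390/T(-43, -499) = -38374/(-3 + 4*(-640)**2) - 161390/(-499 - 491*(-43) - 499*(-43)) = -38374/(-3 + 4*409600) - 161390/(-499 + 21113 + 21457) = -38374/(-3 + 1638400) - 161390/42071 = -38374/1638397 - 161390*1/42071 = -38374*1/1638397 - 161390/42071 = -38374/1638397 - 161390/42071 = -266035324384/68929000187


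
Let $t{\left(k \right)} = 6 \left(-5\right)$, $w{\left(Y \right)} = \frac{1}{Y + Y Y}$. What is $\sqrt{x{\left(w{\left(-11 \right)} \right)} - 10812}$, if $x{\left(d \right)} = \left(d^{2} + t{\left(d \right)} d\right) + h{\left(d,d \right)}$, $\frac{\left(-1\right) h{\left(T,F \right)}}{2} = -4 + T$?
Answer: $\frac{i \sqrt{130731919}}{110} \approx 103.94 i$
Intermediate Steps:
$w{\left(Y \right)} = \frac{1}{Y + Y^{2}}$
$t{\left(k \right)} = -30$
$h{\left(T,F \right)} = 8 - 2 T$ ($h{\left(T,F \right)} = - 2 \left(-4 + T\right) = 8 - 2 T$)
$x{\left(d \right)} = 8 + d^{2} - 32 d$ ($x{\left(d \right)} = \left(d^{2} - 30 d\right) - \left(-8 + 2 d\right) = 8 + d^{2} - 32 d$)
$\sqrt{x{\left(w{\left(-11 \right)} \right)} - 10812} = \sqrt{\left(8 + \left(\frac{1}{\left(-11\right) \left(1 - 11\right)}\right)^{2} - 32 \frac{1}{\left(-11\right) \left(1 - 11\right)}\right) - 10812} = \sqrt{\left(8 + \left(- \frac{1}{11 \left(-10\right)}\right)^{2} - 32 \left(- \frac{1}{11 \left(-10\right)}\right)\right) - 10812} = \sqrt{\left(8 + \left(\left(- \frac{1}{11}\right) \left(- \frac{1}{10}\right)\right)^{2} - 32 \left(\left(- \frac{1}{11}\right) \left(- \frac{1}{10}\right)\right)\right) - 10812} = \sqrt{\left(8 + \left(\frac{1}{110}\right)^{2} - \frac{16}{55}\right) - 10812} = \sqrt{\left(8 + \frac{1}{12100} - \frac{16}{55}\right) - 10812} = \sqrt{\frac{93281}{12100} - 10812} = \sqrt{- \frac{130731919}{12100}} = \frac{i \sqrt{130731919}}{110}$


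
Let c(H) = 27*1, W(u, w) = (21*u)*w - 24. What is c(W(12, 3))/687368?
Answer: 27/687368 ≈ 3.9280e-5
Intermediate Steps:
W(u, w) = -24 + 21*u*w (W(u, w) = 21*u*w - 24 = -24 + 21*u*w)
c(H) = 27
c(W(12, 3))/687368 = 27/687368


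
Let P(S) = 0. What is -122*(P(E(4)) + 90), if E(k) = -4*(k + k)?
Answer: -10980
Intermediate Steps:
E(k) = -8*k
-122*(P(E(4)) + 90) = -122*(0 + 90) = -122*90 = -10980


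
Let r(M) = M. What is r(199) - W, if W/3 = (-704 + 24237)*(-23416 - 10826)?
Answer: 2417451157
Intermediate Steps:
W = -2417450958 (W = 3*((-704 + 24237)*(-23416 - 10826)) = 3*(23533*(-34242)) = 3*(-805816986) = -2417450958)
r(199) - W = 199 - 1*(-2417450958) = 199 + 2417450958 = 2417451157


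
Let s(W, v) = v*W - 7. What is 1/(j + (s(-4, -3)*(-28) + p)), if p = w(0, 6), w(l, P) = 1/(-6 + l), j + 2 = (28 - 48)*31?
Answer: -6/4573 ≈ -0.0013120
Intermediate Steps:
j = -622 (j = -2 + (28 - 48)*31 = -2 - 20*31 = -2 - 620 = -622)
p = -1/6 (p = 1/(-6 + 0) = 1/(-6) = -1/6 ≈ -0.16667)
s(W, v) = -7 + W*v (s(W, v) = W*v - 7 = -7 + W*v)
1/(j + (s(-4, -3)*(-28) + p)) = 1/(-622 + ((-7 - 4*(-3))*(-28) - 1/6)) = 1/(-622 + ((-7 + 12)*(-28) - 1/6)) = 1/(-622 + (5*(-28) - 1/6)) = 1/(-622 + (-140 - 1/6)) = 1/(-622 - 841/6) = 1/(-4573/6) = -6/4573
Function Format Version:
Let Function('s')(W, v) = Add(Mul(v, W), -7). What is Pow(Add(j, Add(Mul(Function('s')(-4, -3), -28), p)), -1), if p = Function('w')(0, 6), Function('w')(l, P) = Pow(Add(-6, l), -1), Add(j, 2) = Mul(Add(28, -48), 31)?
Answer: Rational(-6, 4573) ≈ -0.0013120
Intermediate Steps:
j = -622 (j = Add(-2, Mul(Add(28, -48), 31)) = Add(-2, Mul(-20, 31)) = Add(-2, -620) = -622)
p = Rational(-1, 6) (p = Pow(Add(-6, 0), -1) = Pow(-6, -1) = Rational(-1, 6) ≈ -0.16667)
Function('s')(W, v) = Add(-7, Mul(W, v)) (Function('s')(W, v) = Add(Mul(W, v), -7) = Add(-7, Mul(W, v)))
Pow(Add(j, Add(Mul(Function('s')(-4, -3), -28), p)), -1) = Pow(Add(-622, Add(Mul(Add(-7, Mul(-4, -3)), -28), Rational(-1, 6))), -1) = Pow(Add(-622, Add(Mul(Add(-7, 12), -28), Rational(-1, 6))), -1) = Pow(Add(-622, Add(Mul(5, -28), Rational(-1, 6))), -1) = Pow(Add(-622, Add(-140, Rational(-1, 6))), -1) = Pow(Add(-622, Rational(-841, 6)), -1) = Pow(Rational(-4573, 6), -1) = Rational(-6, 4573)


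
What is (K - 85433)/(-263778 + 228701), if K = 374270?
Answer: -288837/35077 ≈ -8.2344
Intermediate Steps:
(K - 85433)/(-263778 + 228701) = (374270 - 85433)/(-263778 + 228701) = 288837/(-35077) = 288837*(-1/35077) = -288837/35077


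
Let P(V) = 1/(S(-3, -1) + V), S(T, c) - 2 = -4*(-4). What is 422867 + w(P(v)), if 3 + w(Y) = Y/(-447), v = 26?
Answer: 8316889151/19668 ≈ 4.2286e+5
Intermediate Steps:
S(T, c) = 18 (S(T, c) = 2 - 4*(-4) = 2 + 16 = 18)
P(V) = 1/(18 + V)
w(Y) = -3 - Y/447 (w(Y) = -3 + Y/(-447) = -3 + Y*(-1/447) = -3 - Y/447)
422867 + w(P(v)) = 422867 + (-3 - 1/(447*(18 + 26))) = 422867 + (-3 - 1/447/44) = 422867 + (-3 - 1/447*1/44) = 422867 + (-3 - 1/19668) = 422867 - 59005/19668 = 8316889151/19668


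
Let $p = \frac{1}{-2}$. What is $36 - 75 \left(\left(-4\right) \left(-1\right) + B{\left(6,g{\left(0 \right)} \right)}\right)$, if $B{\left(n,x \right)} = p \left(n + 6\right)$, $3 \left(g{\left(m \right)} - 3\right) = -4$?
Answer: $186$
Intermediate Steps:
$p = - \frac{1}{2} \approx -0.5$
$g{\left(m \right)} = \frac{5}{3}$ ($g{\left(m \right)} = 3 + \frac{1}{3} \left(-4\right) = 3 - \frac{4}{3} = \frac{5}{3}$)
$B{\left(n,x \right)} = -3 - \frac{n}{2}$ ($B{\left(n,x \right)} = - \frac{n + 6}{2} = - \frac{6 + n}{2} = -3 - \frac{n}{2}$)
$36 - 75 \left(\left(-4\right) \left(-1\right) + B{\left(6,g{\left(0 \right)} \right)}\right) = 36 - 75 \left(\left(-4\right) \left(-1\right) - 6\right) = 36 - 75 \left(4 - 6\right) = 36 - -150 = 36 + 150 = 186$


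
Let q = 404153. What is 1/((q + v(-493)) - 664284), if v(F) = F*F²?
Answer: -1/120083288 ≈ -8.3275e-9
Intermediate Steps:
v(F) = F³
1/((q + v(-493)) - 664284) = 1/((404153 + (-493)³) - 664284) = 1/((404153 - 119823157) - 664284) = 1/(-119419004 - 664284) = 1/(-120083288) = -1/120083288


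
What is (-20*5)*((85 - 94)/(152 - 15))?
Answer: 900/137 ≈ 6.5693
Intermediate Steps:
(-20*5)*((85 - 94)/(152 - 15)) = -(-900)/137 = -100*(-9/137) = 900/137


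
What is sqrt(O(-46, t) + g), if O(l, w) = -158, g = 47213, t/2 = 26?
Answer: sqrt(47055) ≈ 216.92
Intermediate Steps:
t = 52 (t = 2*26 = 52)
sqrt(O(-46, t) + g) = sqrt(-158 + 47213) = sqrt(47055)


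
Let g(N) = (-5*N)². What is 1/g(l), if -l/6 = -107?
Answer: 1/10304100 ≈ 9.7049e-8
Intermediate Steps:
l = 642 (l = -6*(-107) = 642)
g(N) = 25*N²
1/g(l) = 1/(25*642²) = 1/(25*412164) = 1/10304100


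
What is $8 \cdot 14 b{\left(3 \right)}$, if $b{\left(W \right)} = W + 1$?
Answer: $448$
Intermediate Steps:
$b{\left(W \right)} = 1 + W$
$8 \cdot 14 b{\left(3 \right)} = 8 \cdot 14 \left(1 + 3\right) = 112 \cdot 4 = 448$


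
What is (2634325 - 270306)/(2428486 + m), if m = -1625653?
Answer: 2364019/802833 ≈ 2.9446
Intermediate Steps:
(2634325 - 270306)/(2428486 + m) = (2634325 - 270306)/(2428486 - 1625653) = 2364019/802833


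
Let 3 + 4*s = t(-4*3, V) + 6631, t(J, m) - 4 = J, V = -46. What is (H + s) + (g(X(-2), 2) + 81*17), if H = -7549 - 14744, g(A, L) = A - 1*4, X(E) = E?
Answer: -19267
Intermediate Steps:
g(A, L) = -4 + A (g(A, L) = A - 4 = -4 + A)
H = -22293
t(J, m) = 4 + J
s = 1655 (s = -3/4 + ((4 - 4*3) + 6631)/4 = -3/4 + ((4 - 12) + 6631)/4 = -3/4 + (-8 + 6631)/4 = -3/4 + (1/4)*6623 = -3/4 + 6623/4 = 1655)
(H + s) + (g(X(-2), 2) + 81*17) = (-22293 + 1655) + ((-4 - 2) + 81*17) = -20638 + (-6 + 1377) = -20638 + 1371 = -19267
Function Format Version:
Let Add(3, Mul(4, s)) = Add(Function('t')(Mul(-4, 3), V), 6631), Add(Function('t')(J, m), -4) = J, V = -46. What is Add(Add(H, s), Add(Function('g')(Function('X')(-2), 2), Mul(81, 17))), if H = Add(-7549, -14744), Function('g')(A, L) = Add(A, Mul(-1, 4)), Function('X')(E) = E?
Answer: -19267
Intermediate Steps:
Function('g')(A, L) = Add(-4, A) (Function('g')(A, L) = Add(A, -4) = Add(-4, A))
H = -22293
Function('t')(J, m) = Add(4, J)
s = 1655 (s = Add(Rational(-3, 4), Mul(Rational(1, 4), Add(Add(4, Mul(-4, 3)), 6631))) = Add(Rational(-3, 4), Mul(Rational(1, 4), Add(Add(4, -12), 6631))) = Add(Rational(-3, 4), Mul(Rational(1, 4), Add(-8, 6631))) = Add(Rational(-3, 4), Mul(Rational(1, 4), 6623)) = Add(Rational(-3, 4), Rational(6623, 4)) = 1655)
Add(Add(H, s), Add(Function('g')(Function('X')(-2), 2), Mul(81, 17))) = Add(Add(-22293, 1655), Add(Add(-4, -2), Mul(81, 17))) = Add(-20638, Add(-6, 1377)) = Add(-20638, 1371) = -19267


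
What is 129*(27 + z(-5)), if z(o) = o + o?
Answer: 2193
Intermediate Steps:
z(o) = 2*o
129*(27 + z(-5)) = 129*(27 + 2*(-5)) = 129*(27 - 10) = 129*17 = 2193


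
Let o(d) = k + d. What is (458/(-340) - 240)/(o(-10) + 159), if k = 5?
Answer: -41029/26180 ≈ -1.5672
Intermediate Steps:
o(d) = 5 + d
(458/(-340) - 240)/(o(-10) + 159) = (458/(-340) - 240)/((5 - 10) + 159) = (458*(-1/340) - 240)/(-5 + 159) = (-229/170 - 240)/154 = -41029/170*1/154 = -41029/26180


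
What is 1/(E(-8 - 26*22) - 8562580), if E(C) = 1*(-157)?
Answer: -1/8562737 ≈ -1.1679e-7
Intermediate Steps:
E(C) = -157
1/(E(-8 - 26*22) - 8562580) = 1/(-157 - 8562580) = 1/(-8562737) = -1/8562737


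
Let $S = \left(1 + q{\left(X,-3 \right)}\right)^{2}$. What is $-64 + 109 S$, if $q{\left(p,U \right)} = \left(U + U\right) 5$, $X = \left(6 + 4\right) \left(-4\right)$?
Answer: $91605$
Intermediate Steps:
$X = -40$ ($X = 10 \left(-4\right) = -40$)
$q{\left(p,U \right)} = 10 U$ ($q{\left(p,U \right)} = 2 U 5 = 10 U$)
$S = 841$ ($S = \left(1 + 10 \left(-3\right)\right)^{2} = \left(1 - 30\right)^{2} = \left(-29\right)^{2} = 841$)
$-64 + 109 S = -64 + 109 \cdot 841 = -64 + 91669 = 91605$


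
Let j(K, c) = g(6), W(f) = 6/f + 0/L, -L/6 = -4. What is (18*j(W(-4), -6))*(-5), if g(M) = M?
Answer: -540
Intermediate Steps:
L = 24 (L = -6*(-4) = 24)
W(f) = 6/f (W(f) = 6/f + 0/24 = 6/f + 0*(1/24) = 6/f + 0 = 6/f)
j(K, c) = 6
(18*j(W(-4), -6))*(-5) = (18*6)*(-5) = 108*(-5) = -540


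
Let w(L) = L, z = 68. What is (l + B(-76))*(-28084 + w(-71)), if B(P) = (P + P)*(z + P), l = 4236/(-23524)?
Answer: -201314922735/5881 ≈ -3.4231e+7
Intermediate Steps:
l = -1059/5881 (l = 4236*(-1/23524) = -1059/5881 ≈ -0.18007)
B(P) = 2*P*(68 + P) (B(P) = (P + P)*(68 + P) = (2*P)*(68 + P) = 2*P*(68 + P))
(l + B(-76))*(-28084 + w(-71)) = (-1059/5881 + 2*(-76)*(68 - 76))*(-28084 - 71) = (-1059/5881 + 2*(-76)*(-8))*(-28155) = (-1059/5881 + 1216)*(-28155) = (7150237/5881)*(-28155) = -201314922735/5881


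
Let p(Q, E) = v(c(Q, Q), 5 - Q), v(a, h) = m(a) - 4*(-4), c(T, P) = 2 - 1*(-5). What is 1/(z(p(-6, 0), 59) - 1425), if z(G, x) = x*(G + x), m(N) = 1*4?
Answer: 1/3236 ≈ 0.00030902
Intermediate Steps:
m(N) = 4
c(T, P) = 7 (c(T, P) = 2 + 5 = 7)
v(a, h) = 20 (v(a, h) = 4 - 4*(-4) = 4 + 16 = 20)
p(Q, E) = 20
1/(z(p(-6, 0), 59) - 1425) = 1/(59*(20 + 59) - 1425) = 1/(59*79 - 1425) = 1/(4661 - 1425) = 1/3236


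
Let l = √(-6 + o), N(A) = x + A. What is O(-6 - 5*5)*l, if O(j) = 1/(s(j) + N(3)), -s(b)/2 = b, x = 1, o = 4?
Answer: I*√2/66 ≈ 0.021427*I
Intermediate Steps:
N(A) = 1 + A
s(b) = -2*b
O(j) = 1/(4 - 2*j) (O(j) = 1/(-2*j + (1 + 3)) = 1/(-2*j + 4) = 1/(4 - 2*j))
l = I*√2 (l = √(-6 + 4) = √(-2) = I*√2 ≈ 1.4142*I)
O(-6 - 5*5)*l = (-1/(-4 + 2*(-6 - 5*5)))*(I*√2) = (-1/(-4 + 2*(-6 - 25)))*(I*√2) = (-1/(-4 + 2*(-31)))*(I*√2) = (-1/(-4 - 62))*(I*√2) = (-1/(-66))*(I*√2) = (-1*(-1/66))*(I*√2) = (I*√2)/66 = I*√2/66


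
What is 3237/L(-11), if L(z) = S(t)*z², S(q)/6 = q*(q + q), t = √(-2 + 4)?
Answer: 1079/968 ≈ 1.1147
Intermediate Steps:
t = √2 ≈ 1.4142
S(q) = 12*q² (S(q) = 6*(q*(q + q)) = 6*(q*(2*q)) = 6*(2*q²) = 12*q²)
L(z) = 24*z² (L(z) = (12*(√2)²)*z² = (12*2)*z² = 24*z²)
3237/L(-11) = 3237/((24*(-11)²)) = 3237/((24*121)) = 3237/2904 = 3237*(1/2904) = 1079/968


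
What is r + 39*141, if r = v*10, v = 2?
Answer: 5519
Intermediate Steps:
r = 20 (r = 2*10 = 20)
r + 39*141 = 20 + 39*141 = 20 + 5499 = 5519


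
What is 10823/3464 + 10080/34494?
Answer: 68040947/19914536 ≈ 3.4166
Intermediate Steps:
10823/3464 + 10080/34494 = 10823*(1/3464) + 10080*(1/34494) = 10823/3464 + 1680/5749 = 68040947/19914536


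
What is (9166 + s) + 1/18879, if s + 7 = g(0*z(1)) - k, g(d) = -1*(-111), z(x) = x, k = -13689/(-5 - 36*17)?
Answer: 107721705596/11648343 ≈ 9247.8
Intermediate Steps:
k = 13689/617 (k = -13689/(-5 - 612) = -13689/(-617) = -13689*(-1/617) = 13689/617 ≈ 22.186)
g(d) = 111
s = 50479/617 (s = -7 + (111 - 1*13689/617) = -7 + (111 - 13689/617) = -7 + 54798/617 = 50479/617 ≈ 81.814)
(9166 + s) + 1/18879 = (9166 + 50479/617) + 1/18879 = 5705901/617 + 1/18879 = 107721705596/11648343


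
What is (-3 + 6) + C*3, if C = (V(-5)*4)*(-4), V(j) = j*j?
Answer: -1197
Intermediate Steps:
V(j) = j²
C = -400 (C = ((-5)²*4)*(-4) = (25*4)*(-4) = 100*(-4) = -400)
(-3 + 6) + C*3 = (-3 + 6) - 400*3 = 3 - 1200 = -1197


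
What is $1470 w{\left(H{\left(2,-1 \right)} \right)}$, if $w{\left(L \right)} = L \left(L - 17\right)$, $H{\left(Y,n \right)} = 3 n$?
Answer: $88200$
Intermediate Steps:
$w{\left(L \right)} = L \left(-17 + L\right)$
$1470 w{\left(H{\left(2,-1 \right)} \right)} = 1470 \cdot 3 \left(-1\right) \left(-17 + 3 \left(-1\right)\right) = 1470 \left(- 3 \left(-17 - 3\right)\right) = 1470 \left(\left(-3\right) \left(-20\right)\right) = 1470 \cdot 60 = 88200$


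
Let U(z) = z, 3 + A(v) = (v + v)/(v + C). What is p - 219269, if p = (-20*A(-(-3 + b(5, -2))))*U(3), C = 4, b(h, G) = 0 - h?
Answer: -219169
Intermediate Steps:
b(h, G) = -h
A(v) = -3 + 2*v/(4 + v) (A(v) = -3 + (v + v)/(v + 4) = -3 + (2*v)/(4 + v) = -3 + 2*v/(4 + v))
p = 100 (p = -20*(-12 - (-1)*(-3 - 1*5))/(4 - (-3 - 1*5))*3 = -20*(-12 - (-1)*(-3 - 5))/(4 - (-3 - 5))*3 = -20*(-12 - (-1)*(-8))/(4 - 1*(-8))*3 = -20*(-12 - 1*8)/(4 + 8)*3 = -20*(-12 - 8)/12*3 = -5*(-20)/3*3 = -20*(-5/3)*3 = (100/3)*3 = 100)
p - 219269 = 100 - 219269 = -219169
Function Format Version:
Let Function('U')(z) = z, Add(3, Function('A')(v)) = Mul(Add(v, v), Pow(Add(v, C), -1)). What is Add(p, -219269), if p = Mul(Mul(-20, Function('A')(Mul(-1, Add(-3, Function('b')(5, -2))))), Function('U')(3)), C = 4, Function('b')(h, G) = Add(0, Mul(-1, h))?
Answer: -219169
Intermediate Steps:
Function('b')(h, G) = Mul(-1, h)
Function('A')(v) = Add(-3, Mul(2, v, Pow(Add(4, v), -1))) (Function('A')(v) = Add(-3, Mul(Add(v, v), Pow(Add(v, 4), -1))) = Add(-3, Mul(Mul(2, v), Pow(Add(4, v), -1))) = Add(-3, Mul(2, v, Pow(Add(4, v), -1))))
p = 100 (p = Mul(Mul(-20, Mul(Pow(Add(4, Mul(-1, Add(-3, Mul(-1, 5)))), -1), Add(-12, Mul(-1, Mul(-1, Add(-3, Mul(-1, 5))))))), 3) = Mul(Mul(-20, Mul(Pow(Add(4, Mul(-1, Add(-3, -5))), -1), Add(-12, Mul(-1, Mul(-1, Add(-3, -5)))))), 3) = Mul(Mul(-20, Mul(Pow(Add(4, Mul(-1, -8)), -1), Add(-12, Mul(-1, Mul(-1, -8))))), 3) = Mul(Mul(-20, Mul(Pow(Add(4, 8), -1), Add(-12, Mul(-1, 8)))), 3) = Mul(Mul(-20, Mul(Pow(12, -1), Add(-12, -8))), 3) = Mul(Mul(-20, Mul(Rational(1, 12), -20)), 3) = Mul(Mul(-20, Rational(-5, 3)), 3) = Mul(Rational(100, 3), 3) = 100)
Add(p, -219269) = Add(100, -219269) = -219169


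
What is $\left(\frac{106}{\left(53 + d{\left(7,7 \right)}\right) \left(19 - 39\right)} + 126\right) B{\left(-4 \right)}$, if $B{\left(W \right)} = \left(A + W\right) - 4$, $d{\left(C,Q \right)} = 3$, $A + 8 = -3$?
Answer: $- \frac{1339633}{560} \approx -2392.2$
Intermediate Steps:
$A = -11$ ($A = -8 - 3 = -11$)
$B{\left(W \right)} = -15 + W$ ($B{\left(W \right)} = \left(-11 + W\right) - 4 = -15 + W$)
$\left(\frac{106}{\left(53 + d{\left(7,7 \right)}\right) \left(19 - 39\right)} + 126\right) B{\left(-4 \right)} = \left(\frac{106}{\left(53 + 3\right) \left(19 - 39\right)} + 126\right) \left(-15 - 4\right) = \left(\frac{106}{56 \left(-20\right)} + 126\right) \left(-19\right) = \left(\frac{106}{-1120} + 126\right) \left(-19\right) = \left(106 \left(- \frac{1}{1120}\right) + 126\right) \left(-19\right) = \left(- \frac{53}{560} + 126\right) \left(-19\right) = \frac{70507}{560} \left(-19\right) = - \frac{1339633}{560}$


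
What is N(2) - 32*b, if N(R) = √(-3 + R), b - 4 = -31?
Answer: 864 + I ≈ 864.0 + 1.0*I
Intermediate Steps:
b = -27 (b = 4 - 31 = -27)
N(2) - 32*b = √(-3 + 2) - 32*(-27) = √(-1) + 864 = I + 864 = 864 + I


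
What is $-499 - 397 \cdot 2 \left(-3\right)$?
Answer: $1883$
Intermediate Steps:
$-499 - 397 \cdot 2 \left(-3\right) = -499 - -2382 = -499 + 2382 = 1883$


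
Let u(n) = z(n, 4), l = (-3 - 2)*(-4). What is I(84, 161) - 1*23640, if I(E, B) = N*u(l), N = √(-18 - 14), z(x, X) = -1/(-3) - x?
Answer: -23640 - 236*I*√2/3 ≈ -23640.0 - 111.25*I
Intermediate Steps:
l = 20 (l = -5*(-4) = 20)
z(x, X) = ⅓ - x (z(x, X) = -1*(-⅓) - x = ⅓ - x)
u(n) = ⅓ - n
N = 4*I*√2 (N = √(-32) = 4*I*√2 ≈ 5.6569*I)
I(E, B) = -236*I*√2/3 (I(E, B) = (4*I*√2)*(⅓ - 1*20) = (4*I*√2)*(⅓ - 20) = (4*I*√2)*(-59/3) = -236*I*√2/3)
I(84, 161) - 1*23640 = -236*I*√2/3 - 1*23640 = -236*I*√2/3 - 23640 = -23640 - 236*I*√2/3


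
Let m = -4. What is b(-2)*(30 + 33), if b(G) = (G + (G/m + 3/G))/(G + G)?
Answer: 189/4 ≈ 47.250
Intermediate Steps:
b(G) = (3/G + 3*G/4)/(2*G) (b(G) = (G + (G/(-4) + 3/G))/(G + G) = (G + (G*(-1/4) + 3/G))/((2*G)) = (G + (-G/4 + 3/G))*(1/(2*G)) = (G + (3/G - G/4))*(1/(2*G)) = (3/G + 3*G/4)*(1/(2*G)) = (3/G + 3*G/4)/(2*G))
b(-2)*(30 + 33) = (3/8 + (3/2)/(-2)**2)*(30 + 33) = (3/8 + (3/2)*(1/4))*63 = (3/8 + 3/8)*63 = (3/4)*63 = 189/4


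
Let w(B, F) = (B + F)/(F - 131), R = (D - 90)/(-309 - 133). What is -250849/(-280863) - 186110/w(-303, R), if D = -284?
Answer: -11055280667836/137903733 ≈ -80167.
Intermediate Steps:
R = 11/13 (R = (-284 - 90)/(-309 - 133) = -374/(-442) = -374*(-1/442) = 11/13 ≈ 0.84615)
w(B, F) = (B + F)/(-131 + F)
-250849/(-280863) - 186110/w(-303, R) = -250849/(-280863) - 186110*(-131 + 11/13)/(-303 + 11/13) = -250849*(-1/280863) - 186110/(-3928/13/(-1692/13)) = 250849/280863 - 186110/((-13/1692*(-3928/13))) = 250849/280863 - 186110/982/423 = 250849/280863 - 186110*423/982 = 250849/280863 - 39362265/491 = -11055280667836/137903733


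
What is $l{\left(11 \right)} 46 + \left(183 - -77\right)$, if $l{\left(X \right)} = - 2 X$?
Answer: $-752$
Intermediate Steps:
$l{\left(11 \right)} 46 + \left(183 - -77\right) = \left(-2\right) 11 \cdot 46 + \left(183 - -77\right) = \left(-22\right) 46 + \left(183 + 77\right) = -1012 + 260 = -752$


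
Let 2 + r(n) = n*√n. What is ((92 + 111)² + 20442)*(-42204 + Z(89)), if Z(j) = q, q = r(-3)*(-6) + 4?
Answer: -2600932388 + 1109718*I*√3 ≈ -2.6009e+9 + 1.9221e+6*I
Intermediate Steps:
r(n) = -2 + n^(3/2) (r(n) = -2 + n*√n = -2 + n^(3/2))
q = 16 + 18*I*√3 (q = (-2 + (-3)^(3/2))*(-6) + 4 = (-2 - 3*I*√3)*(-6) + 4 = (12 + 18*I*√3) + 4 = 16 + 18*I*√3 ≈ 16.0 + 31.177*I)
Z(j) = 16 + 18*I*√3
((92 + 111)² + 20442)*(-42204 + Z(89)) = ((92 + 111)² + 20442)*(-42204 + (16 + 18*I*√3)) = (203² + 20442)*(-42188 + 18*I*√3) = (41209 + 20442)*(-42188 + 18*I*√3) = 61651*(-42188 + 18*I*√3) = -2600932388 + 1109718*I*√3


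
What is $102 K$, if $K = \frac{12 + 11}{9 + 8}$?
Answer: $138$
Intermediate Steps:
$K = \frac{23}{17} \approx 1.3529$
$102 K = 102 \cdot \frac{23}{17} = 138$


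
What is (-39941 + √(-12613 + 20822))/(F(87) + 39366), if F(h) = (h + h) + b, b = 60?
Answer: -3631/3600 + √8209/39600 ≈ -1.0063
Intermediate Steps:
F(h) = 60 + 2*h (F(h) = (h + h) + 60 = 2*h + 60 = 60 + 2*h)
(-39941 + √(-12613 + 20822))/(F(87) + 39366) = (-39941 + √(-12613 + 20822))/((60 + 2*87) + 39366) = (-39941 + √8209)/((60 + 174) + 39366) = (-39941 + √8209)/(234 + 39366) = (-39941 + √8209)/39600 = (-39941 + √8209)*(1/39600) = -3631/3600 + √8209/39600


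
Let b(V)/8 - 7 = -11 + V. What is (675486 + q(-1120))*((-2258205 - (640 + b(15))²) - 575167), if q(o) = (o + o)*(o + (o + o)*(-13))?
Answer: 208677788428984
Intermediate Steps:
b(V) = -32 + 8*V (b(V) = 56 + 8*(-11 + V) = 56 + (-88 + 8*V) = -32 + 8*V)
q(o) = -50*o² (q(o) = (2*o)*(o + (2*o)*(-13)) = (2*o)*(o - 26*o) = (2*o)*(-25*o) = -50*o²)
(675486 + q(-1120))*((-2258205 - (640 + b(15))²) - 575167) = (675486 - 50*(-1120)²)*((-2258205 - (640 + (-32 + 8*15))²) - 575167) = (675486 - 50*1254400)*((-2258205 - (640 + (-32 + 120))²) - 575167) = (675486 - 62720000)*((-2258205 - (640 + 88)²) - 575167) = -62044514*((-2258205 - 1*728²) - 575167) = -62044514*((-2258205 - 1*529984) - 575167) = -62044514*((-2258205 - 529984) - 575167) = -62044514*(-2788189 - 575167) = -62044514*(-3363356) = 208677788428984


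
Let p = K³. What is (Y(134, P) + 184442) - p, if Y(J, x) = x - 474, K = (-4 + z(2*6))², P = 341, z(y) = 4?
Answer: 184309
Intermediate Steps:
K = 0 (K = (-4 + 4)² = 0² = 0)
Y(J, x) = -474 + x
p = 0 (p = 0³ = 0)
(Y(134, P) + 184442) - p = ((-474 + 341) + 184442) - 1*0 = (-133 + 184442) + 0 = 184309 + 0 = 184309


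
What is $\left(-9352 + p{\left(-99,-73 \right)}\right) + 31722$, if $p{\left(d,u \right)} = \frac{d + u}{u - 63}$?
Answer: $\frac{760623}{34} \approx 22371.0$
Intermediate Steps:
$p{\left(d,u \right)} = \frac{d + u}{-63 + u}$
$\left(-9352 + p{\left(-99,-73 \right)}\right) + 31722 = \left(-9352 + \frac{-99 - 73}{-63 - 73}\right) + 31722 = \left(-9352 + \frac{1}{-136} \left(-172\right)\right) + 31722 = \left(-9352 - - \frac{43}{34}\right) + 31722 = \left(-9352 + \frac{43}{34}\right) + 31722 = - \frac{317925}{34} + 31722 = \frac{760623}{34}$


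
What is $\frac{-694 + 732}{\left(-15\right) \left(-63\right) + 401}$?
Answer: $\frac{19}{673} \approx 0.028232$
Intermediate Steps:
$\frac{-694 + 732}{\left(-15\right) \left(-63\right) + 401} = \frac{38}{945 + 401} = \frac{38}{1346} = 38 \cdot \frac{1}{1346} = \frac{19}{673}$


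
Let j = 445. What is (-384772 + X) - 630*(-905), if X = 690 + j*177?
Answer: 264833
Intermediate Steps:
X = 79455 (X = 690 + 445*177 = 690 + 78765 = 79455)
(-384772 + X) - 630*(-905) = (-384772 + 79455) - 630*(-905) = -305317 + 570150 = 264833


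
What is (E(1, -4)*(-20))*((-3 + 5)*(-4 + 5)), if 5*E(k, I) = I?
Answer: 32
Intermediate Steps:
E(k, I) = I/5
(E(1, -4)*(-20))*((-3 + 5)*(-4 + 5)) = (((1/5)*(-4))*(-20))*((-3 + 5)*(-4 + 5)) = (-4/5*(-20))*(2*1) = 16*2 = 32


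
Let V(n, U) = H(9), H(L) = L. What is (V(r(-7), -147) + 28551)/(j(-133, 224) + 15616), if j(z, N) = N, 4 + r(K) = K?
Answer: 119/66 ≈ 1.8030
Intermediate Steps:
r(K) = -4 + K
V(n, U) = 9
(V(r(-7), -147) + 28551)/(j(-133, 224) + 15616) = (9 + 28551)/(224 + 15616) = 28560/15840 = 28560*(1/15840) = 119/66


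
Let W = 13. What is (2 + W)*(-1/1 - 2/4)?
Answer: -45/2 ≈ -22.500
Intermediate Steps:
(2 + W)*(-1/1 - 2/4) = (2 + 13)*(-1/1 - 2/4) = 15*(-1*1 - 2*¼) = 15*(-1 - ½) = 15*(-3/2) = -45/2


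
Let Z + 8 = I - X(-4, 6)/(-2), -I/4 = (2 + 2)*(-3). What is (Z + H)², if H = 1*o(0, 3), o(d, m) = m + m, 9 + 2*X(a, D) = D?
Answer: 32761/16 ≈ 2047.6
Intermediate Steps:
X(a, D) = -9/2 + D/2
o(d, m) = 2*m
I = 48 (I = -4*(2 + 2)*(-3) = -16*(-3) = -4*(-12) = 48)
Z = 157/4 (Z = -8 + (48 - (-9/2 + (½)*6)/(-2)) = -8 + (48 - (-9/2 + 3)*(-1)/2) = -8 + (48 - (-3)*(-1)/(2*2)) = -8 + (48 - 1*¾) = -8 + (48 - ¾) = -8 + 189/4 = 157/4 ≈ 39.250)
H = 6 (H = 1*(2*3) = 1*6 = 6)
(Z + H)² = (157/4 + 6)² = (181/4)² = 32761/16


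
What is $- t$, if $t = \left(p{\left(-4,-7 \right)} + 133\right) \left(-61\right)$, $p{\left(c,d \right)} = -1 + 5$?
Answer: $8357$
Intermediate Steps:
$p{\left(c,d \right)} = 4$
$t = -8357$ ($t = \left(4 + 133\right) \left(-61\right) = 137 \left(-61\right) = -8357$)
$- t = \left(-1\right) \left(-8357\right) = 8357$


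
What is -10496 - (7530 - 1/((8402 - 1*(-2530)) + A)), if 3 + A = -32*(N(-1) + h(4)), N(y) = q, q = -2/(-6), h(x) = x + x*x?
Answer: -555831707/30835 ≈ -18026.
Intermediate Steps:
h(x) = x + x²
q = ⅓ (q = -2*(-⅙) = ⅓ ≈ 0.33333)
N(y) = ⅓
A = -1961/3 (A = -3 - 32*(⅓ + 4*(1 + 4)) = -3 - 32*(⅓ + 4*5) = -3 - 32*(⅓ + 20) = -3 - 32*61/3 = -3 - 1952/3 = -1961/3 ≈ -653.67)
-10496 - (7530 - 1/((8402 - 1*(-2530)) + A)) = -10496 - (7530 - 1/((8402 - 1*(-2530)) - 1961/3)) = -10496 - (7530 - 1/((8402 + 2530) - 1961/3)) = -10496 - (7530 - 1/(10932 - 1961/3)) = -10496 - (7530 - 1/30835/3) = -10496 - (7530 - 1*3/30835) = -10496 - (7530 - 3/30835) = -10496 - 1*232187547/30835 = -10496 - 232187547/30835 = -555831707/30835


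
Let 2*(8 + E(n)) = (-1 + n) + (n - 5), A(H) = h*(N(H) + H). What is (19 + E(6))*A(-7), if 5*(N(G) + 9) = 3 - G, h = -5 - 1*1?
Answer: 1176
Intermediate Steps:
h = -6 (h = -5 - 1 = -6)
N(G) = -42/5 - G/5 (N(G) = -9 + (3 - G)/5 = -9 + (⅗ - G/5) = -42/5 - G/5)
A(H) = 252/5 - 24*H/5 (A(H) = -6*((-42/5 - H/5) + H) = -6*(-42/5 + 4*H/5) = 252/5 - 24*H/5)
E(n) = -11 + n (E(n) = -8 + ((-1 + n) + (n - 5))/2 = -8 + ((-1 + n) + (-5 + n))/2 = -8 + (-6 + 2*n)/2 = -8 + (-3 + n) = -11 + n)
(19 + E(6))*A(-7) = (19 + (-11 + 6))*(252/5 - 24/5*(-7)) = (19 - 5)*(252/5 + 168/5) = 14*84 = 1176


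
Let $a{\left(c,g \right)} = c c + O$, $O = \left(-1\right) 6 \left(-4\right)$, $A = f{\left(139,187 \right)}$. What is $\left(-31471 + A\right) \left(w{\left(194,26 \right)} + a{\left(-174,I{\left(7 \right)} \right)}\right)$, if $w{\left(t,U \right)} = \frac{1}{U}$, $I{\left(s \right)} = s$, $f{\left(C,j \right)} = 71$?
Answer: $- \frac{12368475700}{13} \approx -9.5142 \cdot 10^{8}$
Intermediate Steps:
$A = 71$
$O = 24$ ($O = \left(-6\right) \left(-4\right) = 24$)
$a{\left(c,g \right)} = 24 + c^{2}$ ($a{\left(c,g \right)} = c c + 24 = c^{2} + 24 = 24 + c^{2}$)
$\left(-31471 + A\right) \left(w{\left(194,26 \right)} + a{\left(-174,I{\left(7 \right)} \right)}\right) = \left(-31471 + 71\right) \left(\frac{1}{26} + \left(24 + \left(-174\right)^{2}\right)\right) = - 31400 \left(\frac{1}{26} + \left(24 + 30276\right)\right) = - 31400 \left(\frac{1}{26} + 30300\right) = \left(-31400\right) \frac{787801}{26} = - \frac{12368475700}{13}$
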